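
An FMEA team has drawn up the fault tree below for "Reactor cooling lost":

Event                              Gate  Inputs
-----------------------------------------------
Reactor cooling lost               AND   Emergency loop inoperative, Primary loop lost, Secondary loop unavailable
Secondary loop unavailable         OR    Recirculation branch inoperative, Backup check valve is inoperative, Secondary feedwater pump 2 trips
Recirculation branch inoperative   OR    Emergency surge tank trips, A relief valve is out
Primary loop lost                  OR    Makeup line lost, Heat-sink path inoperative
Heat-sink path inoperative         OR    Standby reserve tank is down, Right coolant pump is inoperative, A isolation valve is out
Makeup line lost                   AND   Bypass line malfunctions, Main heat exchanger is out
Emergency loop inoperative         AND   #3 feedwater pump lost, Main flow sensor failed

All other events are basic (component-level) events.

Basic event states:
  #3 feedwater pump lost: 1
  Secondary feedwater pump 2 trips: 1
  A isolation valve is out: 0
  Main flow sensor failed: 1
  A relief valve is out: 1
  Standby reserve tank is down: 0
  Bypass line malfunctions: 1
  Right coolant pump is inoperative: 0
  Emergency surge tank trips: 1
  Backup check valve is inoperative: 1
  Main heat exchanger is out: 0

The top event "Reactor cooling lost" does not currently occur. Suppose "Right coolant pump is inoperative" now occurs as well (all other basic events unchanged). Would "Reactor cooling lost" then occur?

Counterfactual: set "Right coolant pump is inoperative" to occurred.
Emergency loop inoperative [AND]: #3 feedwater pump lost=occurs, Main flow sensor failed=occurs → all inputs occur → occurs.
Makeup line lost [AND]: Bypass line malfunctions=occurs, Main heat exchanger is out=not → not all inputs occur → does not occur.
Heat-sink path inoperative [OR]: Standby reserve tank is down=not, Right coolant pump is inoperative=occurs, A isolation valve is out=not → at least one input occurs → occurs.
Primary loop lost [OR]: Makeup line lost=not, Heat-sink path inoperative=occurs → at least one input occurs → occurs.
Recirculation branch inoperative [OR]: Emergency surge tank trips=occurs, A relief valve is out=occurs → at least one input occurs → occurs.
Secondary loop unavailable [OR]: Recirculation branch inoperative=occurs, Backup check valve is inoperative=occurs, Secondary feedwater pump 2 trips=occurs → at least one input occurs → occurs.
Reactor cooling lost [AND]: Emergency loop inoperative=occurs, Primary loop lost=occurs, Secondary loop unavailable=occurs → all inputs occur → occurs.

Yes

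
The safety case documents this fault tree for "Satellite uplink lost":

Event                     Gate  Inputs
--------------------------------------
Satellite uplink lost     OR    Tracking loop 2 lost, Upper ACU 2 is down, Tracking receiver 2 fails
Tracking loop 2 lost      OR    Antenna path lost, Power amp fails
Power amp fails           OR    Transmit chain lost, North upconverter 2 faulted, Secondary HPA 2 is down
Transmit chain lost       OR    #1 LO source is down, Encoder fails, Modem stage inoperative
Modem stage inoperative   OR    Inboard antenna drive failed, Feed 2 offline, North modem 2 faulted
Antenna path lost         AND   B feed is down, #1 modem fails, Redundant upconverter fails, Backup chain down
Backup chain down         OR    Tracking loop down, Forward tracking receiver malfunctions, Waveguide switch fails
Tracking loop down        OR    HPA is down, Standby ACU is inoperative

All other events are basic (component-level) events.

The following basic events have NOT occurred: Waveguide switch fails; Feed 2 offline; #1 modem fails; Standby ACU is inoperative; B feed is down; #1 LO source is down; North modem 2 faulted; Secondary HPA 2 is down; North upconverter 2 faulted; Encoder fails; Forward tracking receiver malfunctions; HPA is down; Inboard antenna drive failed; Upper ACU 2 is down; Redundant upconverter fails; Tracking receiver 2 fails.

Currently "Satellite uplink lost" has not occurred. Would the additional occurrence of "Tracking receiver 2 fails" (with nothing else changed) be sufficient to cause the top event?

Yes

Counterfactual: set "Tracking receiver 2 fails" to occurred.
Tracking loop down [OR]: HPA is down=not, Standby ACU is inoperative=not → no input occurs → does not occur.
Backup chain down [OR]: Tracking loop down=not, Forward tracking receiver malfunctions=not, Waveguide switch fails=not → no input occurs → does not occur.
Antenna path lost [AND]: B feed is down=not, #1 modem fails=not, Redundant upconverter fails=not, Backup chain down=not → not all inputs occur → does not occur.
Modem stage inoperative [OR]: Inboard antenna drive failed=not, Feed 2 offline=not, North modem 2 faulted=not → no input occurs → does not occur.
Transmit chain lost [OR]: #1 LO source is down=not, Encoder fails=not, Modem stage inoperative=not → no input occurs → does not occur.
Power amp fails [OR]: Transmit chain lost=not, North upconverter 2 faulted=not, Secondary HPA 2 is down=not → no input occurs → does not occur.
Tracking loop 2 lost [OR]: Antenna path lost=not, Power amp fails=not → no input occurs → does not occur.
Satellite uplink lost [OR]: Tracking loop 2 lost=not, Upper ACU 2 is down=not, Tracking receiver 2 fails=occurs → at least one input occurs → occurs.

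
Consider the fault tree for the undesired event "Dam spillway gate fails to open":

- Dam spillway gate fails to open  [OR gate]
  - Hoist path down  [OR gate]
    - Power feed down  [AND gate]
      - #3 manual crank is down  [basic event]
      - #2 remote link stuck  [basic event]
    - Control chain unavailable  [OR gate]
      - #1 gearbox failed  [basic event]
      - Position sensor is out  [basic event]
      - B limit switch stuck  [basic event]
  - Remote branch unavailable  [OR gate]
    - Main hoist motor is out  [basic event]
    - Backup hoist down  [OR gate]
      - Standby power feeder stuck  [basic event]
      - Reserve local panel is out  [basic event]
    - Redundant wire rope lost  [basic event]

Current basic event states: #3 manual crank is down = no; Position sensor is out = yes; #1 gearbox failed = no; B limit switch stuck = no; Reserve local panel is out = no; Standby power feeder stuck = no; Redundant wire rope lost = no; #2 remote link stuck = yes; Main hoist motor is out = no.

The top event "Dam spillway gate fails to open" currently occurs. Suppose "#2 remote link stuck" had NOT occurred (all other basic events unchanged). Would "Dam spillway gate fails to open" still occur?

Yes

Counterfactual: set "#2 remote link stuck" to not occurred.
Power feed down [AND]: #3 manual crank is down=not, #2 remote link stuck=not → not all inputs occur → does not occur.
Control chain unavailable [OR]: #1 gearbox failed=not, Position sensor is out=occurs, B limit switch stuck=not → at least one input occurs → occurs.
Hoist path down [OR]: Power feed down=not, Control chain unavailable=occurs → at least one input occurs → occurs.
Backup hoist down [OR]: Standby power feeder stuck=not, Reserve local panel is out=not → no input occurs → does not occur.
Remote branch unavailable [OR]: Main hoist motor is out=not, Backup hoist down=not, Redundant wire rope lost=not → no input occurs → does not occur.
Dam spillway gate fails to open [OR]: Hoist path down=occurs, Remote branch unavailable=not → at least one input occurs → occurs.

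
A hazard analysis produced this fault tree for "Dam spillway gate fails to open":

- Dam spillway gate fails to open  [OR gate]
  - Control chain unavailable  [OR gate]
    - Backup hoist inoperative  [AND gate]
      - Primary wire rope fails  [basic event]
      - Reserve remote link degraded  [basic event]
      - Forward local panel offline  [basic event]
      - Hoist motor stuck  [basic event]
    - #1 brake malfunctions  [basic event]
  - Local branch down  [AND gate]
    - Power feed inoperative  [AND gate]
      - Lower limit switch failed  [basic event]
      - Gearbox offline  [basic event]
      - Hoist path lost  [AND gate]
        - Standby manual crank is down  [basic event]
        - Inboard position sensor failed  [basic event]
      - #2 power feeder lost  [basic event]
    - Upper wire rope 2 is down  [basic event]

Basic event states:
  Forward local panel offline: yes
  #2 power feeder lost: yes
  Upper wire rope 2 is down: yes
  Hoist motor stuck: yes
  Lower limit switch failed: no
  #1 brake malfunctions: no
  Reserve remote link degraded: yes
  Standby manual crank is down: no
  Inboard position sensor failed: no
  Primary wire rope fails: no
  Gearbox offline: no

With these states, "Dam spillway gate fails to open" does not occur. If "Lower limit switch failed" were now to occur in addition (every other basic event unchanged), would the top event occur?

No

Counterfactual: set "Lower limit switch failed" to occurred.
Backup hoist inoperative [AND]: Primary wire rope fails=not, Reserve remote link degraded=occurs, Forward local panel offline=occurs, Hoist motor stuck=occurs → not all inputs occur → does not occur.
Control chain unavailable [OR]: Backup hoist inoperative=not, #1 brake malfunctions=not → no input occurs → does not occur.
Hoist path lost [AND]: Standby manual crank is down=not, Inboard position sensor failed=not → not all inputs occur → does not occur.
Power feed inoperative [AND]: Lower limit switch failed=occurs, Gearbox offline=not, Hoist path lost=not, #2 power feeder lost=occurs → not all inputs occur → does not occur.
Local branch down [AND]: Power feed inoperative=not, Upper wire rope 2 is down=occurs → not all inputs occur → does not occur.
Dam spillway gate fails to open [OR]: Control chain unavailable=not, Local branch down=not → no input occurs → does not occur.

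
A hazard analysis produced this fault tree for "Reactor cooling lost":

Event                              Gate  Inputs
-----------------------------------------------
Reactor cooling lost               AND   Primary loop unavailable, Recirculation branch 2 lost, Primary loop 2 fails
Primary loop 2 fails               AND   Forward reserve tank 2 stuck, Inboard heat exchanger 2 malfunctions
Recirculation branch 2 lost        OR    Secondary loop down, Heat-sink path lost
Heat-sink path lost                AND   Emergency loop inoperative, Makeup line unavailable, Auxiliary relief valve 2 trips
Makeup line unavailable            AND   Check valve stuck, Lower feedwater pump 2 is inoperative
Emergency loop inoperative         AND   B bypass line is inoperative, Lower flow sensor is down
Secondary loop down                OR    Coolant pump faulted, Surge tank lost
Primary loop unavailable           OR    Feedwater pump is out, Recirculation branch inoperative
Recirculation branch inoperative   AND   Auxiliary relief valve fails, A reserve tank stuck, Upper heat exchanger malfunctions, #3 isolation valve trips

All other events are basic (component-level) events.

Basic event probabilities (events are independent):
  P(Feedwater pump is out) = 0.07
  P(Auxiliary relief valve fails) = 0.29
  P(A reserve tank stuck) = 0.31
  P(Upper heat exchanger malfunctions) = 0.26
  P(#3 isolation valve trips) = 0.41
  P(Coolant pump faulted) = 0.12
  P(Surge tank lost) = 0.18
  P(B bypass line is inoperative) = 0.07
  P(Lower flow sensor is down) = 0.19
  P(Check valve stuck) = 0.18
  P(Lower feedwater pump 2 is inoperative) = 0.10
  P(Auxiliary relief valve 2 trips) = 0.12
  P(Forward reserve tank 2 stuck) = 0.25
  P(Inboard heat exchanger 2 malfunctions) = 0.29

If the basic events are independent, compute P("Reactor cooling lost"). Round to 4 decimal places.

P(Recirculation branch inoperative) [AND] = 0.29 × 0.31 × 0.26 × 0.41 = 0.009583
P(Primary loop unavailable) [OR] = 1 − (1−0.07) × (1−0.009583) = 0.078912
P(Secondary loop down) [OR] = 1 − (1−0.12) × (1−0.18) = 0.278400
P(Emergency loop inoperative) [AND] = 0.07 × 0.19 = 0.013300
P(Makeup line unavailable) [AND] = 0.18 × 0.10 = 0.018000
P(Heat-sink path lost) [AND] = 0.013300 × 0.018000 × 0.12 = 0.000029
P(Recirculation branch 2 lost) [OR] = 1 − (1−0.278400) × (1−0.000029) = 0.278421
P(Primary loop 2 fails) [AND] = 0.25 × 0.29 = 0.072500
P(Reactor cooling lost) [AND] = 0.078912 × 0.278421 × 0.072500 = 0.001593
Rounded to 4 decimal places: P(Reactor cooling lost) ≈ 0.0016.

0.0016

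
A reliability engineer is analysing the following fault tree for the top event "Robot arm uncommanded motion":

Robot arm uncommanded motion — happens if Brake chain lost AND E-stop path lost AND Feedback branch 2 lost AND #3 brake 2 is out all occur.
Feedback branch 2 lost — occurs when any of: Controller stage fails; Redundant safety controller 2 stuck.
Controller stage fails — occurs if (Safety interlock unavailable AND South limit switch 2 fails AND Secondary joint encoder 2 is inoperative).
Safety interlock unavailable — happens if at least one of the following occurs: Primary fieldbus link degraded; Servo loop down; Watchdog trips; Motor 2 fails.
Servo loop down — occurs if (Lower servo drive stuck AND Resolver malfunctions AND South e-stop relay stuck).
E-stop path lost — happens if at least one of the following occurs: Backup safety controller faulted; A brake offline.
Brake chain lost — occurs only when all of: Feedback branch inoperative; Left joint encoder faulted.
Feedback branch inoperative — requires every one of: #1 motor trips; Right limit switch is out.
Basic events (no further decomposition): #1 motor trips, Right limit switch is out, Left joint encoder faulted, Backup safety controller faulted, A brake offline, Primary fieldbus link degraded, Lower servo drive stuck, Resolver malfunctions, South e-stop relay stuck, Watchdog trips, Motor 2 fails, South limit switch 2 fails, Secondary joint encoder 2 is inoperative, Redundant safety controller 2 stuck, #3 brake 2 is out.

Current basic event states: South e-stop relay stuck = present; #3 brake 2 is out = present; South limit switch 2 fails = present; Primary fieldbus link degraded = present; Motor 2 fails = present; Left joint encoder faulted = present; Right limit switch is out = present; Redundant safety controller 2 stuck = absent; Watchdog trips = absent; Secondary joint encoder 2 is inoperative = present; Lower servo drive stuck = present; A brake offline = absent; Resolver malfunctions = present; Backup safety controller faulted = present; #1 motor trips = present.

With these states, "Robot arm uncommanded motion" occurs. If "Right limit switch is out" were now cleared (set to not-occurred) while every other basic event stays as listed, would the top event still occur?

No

Counterfactual: set "Right limit switch is out" to not occurred.
Feedback branch inoperative [AND]: #1 motor trips=occurs, Right limit switch is out=not → not all inputs occur → does not occur.
Brake chain lost [AND]: Feedback branch inoperative=not, Left joint encoder faulted=occurs → not all inputs occur → does not occur.
E-stop path lost [OR]: Backup safety controller faulted=occurs, A brake offline=not → at least one input occurs → occurs.
Servo loop down [AND]: Lower servo drive stuck=occurs, Resolver malfunctions=occurs, South e-stop relay stuck=occurs → all inputs occur → occurs.
Safety interlock unavailable [OR]: Primary fieldbus link degraded=occurs, Servo loop down=occurs, Watchdog trips=not, Motor 2 fails=occurs → at least one input occurs → occurs.
Controller stage fails [AND]: Safety interlock unavailable=occurs, South limit switch 2 fails=occurs, Secondary joint encoder 2 is inoperative=occurs → all inputs occur → occurs.
Feedback branch 2 lost [OR]: Controller stage fails=occurs, Redundant safety controller 2 stuck=not → at least one input occurs → occurs.
Robot arm uncommanded motion [AND]: Brake chain lost=not, E-stop path lost=occurs, Feedback branch 2 lost=occurs, #3 brake 2 is out=occurs → not all inputs occur → does not occur.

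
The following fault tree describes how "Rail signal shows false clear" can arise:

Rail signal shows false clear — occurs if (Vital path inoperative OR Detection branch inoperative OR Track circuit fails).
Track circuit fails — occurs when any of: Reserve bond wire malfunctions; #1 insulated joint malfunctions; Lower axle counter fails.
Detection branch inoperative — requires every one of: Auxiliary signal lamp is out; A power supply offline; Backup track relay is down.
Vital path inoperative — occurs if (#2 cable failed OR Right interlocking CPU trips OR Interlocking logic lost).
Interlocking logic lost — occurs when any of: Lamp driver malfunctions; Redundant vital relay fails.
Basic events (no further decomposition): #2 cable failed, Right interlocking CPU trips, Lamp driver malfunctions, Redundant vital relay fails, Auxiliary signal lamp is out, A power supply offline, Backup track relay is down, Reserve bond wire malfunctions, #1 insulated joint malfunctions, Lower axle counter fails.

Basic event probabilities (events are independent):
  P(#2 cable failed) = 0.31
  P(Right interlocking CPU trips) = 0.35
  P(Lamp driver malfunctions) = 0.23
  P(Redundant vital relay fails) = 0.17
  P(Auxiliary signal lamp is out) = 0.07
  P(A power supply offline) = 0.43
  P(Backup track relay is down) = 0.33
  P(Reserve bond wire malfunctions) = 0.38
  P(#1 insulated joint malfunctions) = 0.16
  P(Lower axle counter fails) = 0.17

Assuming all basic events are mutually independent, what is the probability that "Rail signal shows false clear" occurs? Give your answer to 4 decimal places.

P(Interlocking logic lost) [OR] = 1 − (1−0.23) × (1−0.17) = 0.360900
P(Vital path inoperative) [OR] = 1 − (1−0.31) × (1−0.35) × (1−0.360900) = 0.713364
P(Detection branch inoperative) [AND] = 0.07 × 0.43 × 0.33 = 0.009933
P(Track circuit fails) [OR] = 1 − (1−0.38) × (1−0.16) × (1−0.17) = 0.567736
P(Rail signal shows false clear) [OR] = 1 − (1−0.713364) × (1−0.009933) × (1−0.567736) = 0.877328
Rounded to 4 decimal places: P(Rail signal shows false clear) ≈ 0.8773.

0.8773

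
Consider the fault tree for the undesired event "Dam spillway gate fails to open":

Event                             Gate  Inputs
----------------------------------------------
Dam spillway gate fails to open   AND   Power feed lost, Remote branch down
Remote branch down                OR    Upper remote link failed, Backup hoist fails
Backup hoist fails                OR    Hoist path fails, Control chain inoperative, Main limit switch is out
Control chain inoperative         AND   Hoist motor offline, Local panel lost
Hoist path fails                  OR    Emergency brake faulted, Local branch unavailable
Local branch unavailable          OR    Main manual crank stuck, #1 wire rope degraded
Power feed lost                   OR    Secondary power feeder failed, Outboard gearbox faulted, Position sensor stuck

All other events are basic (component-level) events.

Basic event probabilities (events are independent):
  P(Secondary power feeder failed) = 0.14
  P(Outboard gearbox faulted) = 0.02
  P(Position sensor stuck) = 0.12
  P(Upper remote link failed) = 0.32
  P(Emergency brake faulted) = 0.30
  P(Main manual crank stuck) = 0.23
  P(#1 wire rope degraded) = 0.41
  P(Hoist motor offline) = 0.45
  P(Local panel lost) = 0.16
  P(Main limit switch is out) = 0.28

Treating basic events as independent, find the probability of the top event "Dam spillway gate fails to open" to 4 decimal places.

0.2210

P(Power feed lost) [OR] = 1 − (1−0.14) × (1−0.02) × (1−0.12) = 0.258336
P(Local branch unavailable) [OR] = 1 − (1−0.23) × (1−0.41) = 0.545700
P(Hoist path fails) [OR] = 1 − (1−0.30) × (1−0.545700) = 0.681990
P(Control chain inoperative) [AND] = 0.45 × 0.16 = 0.072000
P(Backup hoist fails) [OR] = 1 − (1−0.681990) × (1−0.072000) × (1−0.28) = 0.787518
P(Remote branch down) [OR] = 1 − (1−0.32) × (1−0.787518) = 0.855512
P(Dam spillway gate fails to open) [AND] = 0.258336 × 0.855512 = 0.221010
Rounded to 4 decimal places: P(Dam spillway gate fails to open) ≈ 0.2210.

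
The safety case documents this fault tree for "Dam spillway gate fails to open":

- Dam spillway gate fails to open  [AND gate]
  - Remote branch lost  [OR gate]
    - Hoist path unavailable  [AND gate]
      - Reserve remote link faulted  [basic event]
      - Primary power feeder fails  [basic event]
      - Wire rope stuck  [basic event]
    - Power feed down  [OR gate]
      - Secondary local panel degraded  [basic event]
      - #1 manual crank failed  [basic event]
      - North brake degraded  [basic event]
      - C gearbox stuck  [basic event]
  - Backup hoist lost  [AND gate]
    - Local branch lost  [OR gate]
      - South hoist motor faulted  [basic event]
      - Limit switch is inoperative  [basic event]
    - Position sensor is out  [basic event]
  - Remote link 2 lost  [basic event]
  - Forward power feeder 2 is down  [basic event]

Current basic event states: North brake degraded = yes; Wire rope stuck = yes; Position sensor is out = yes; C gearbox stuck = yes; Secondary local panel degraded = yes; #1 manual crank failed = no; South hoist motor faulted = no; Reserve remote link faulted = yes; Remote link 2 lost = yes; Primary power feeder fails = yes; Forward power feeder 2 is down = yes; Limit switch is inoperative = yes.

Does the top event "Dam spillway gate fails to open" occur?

Yes

Hoist path unavailable [AND]: Reserve remote link faulted=occurs, Primary power feeder fails=occurs, Wire rope stuck=occurs → all inputs occur → occurs.
Power feed down [OR]: Secondary local panel degraded=occurs, #1 manual crank failed=not, North brake degraded=occurs, C gearbox stuck=occurs → at least one input occurs → occurs.
Remote branch lost [OR]: Hoist path unavailable=occurs, Power feed down=occurs → at least one input occurs → occurs.
Local branch lost [OR]: South hoist motor faulted=not, Limit switch is inoperative=occurs → at least one input occurs → occurs.
Backup hoist lost [AND]: Local branch lost=occurs, Position sensor is out=occurs → all inputs occur → occurs.
Dam spillway gate fails to open [AND]: Remote branch lost=occurs, Backup hoist lost=occurs, Remote link 2 lost=occurs, Forward power feeder 2 is down=occurs → all inputs occur → occurs.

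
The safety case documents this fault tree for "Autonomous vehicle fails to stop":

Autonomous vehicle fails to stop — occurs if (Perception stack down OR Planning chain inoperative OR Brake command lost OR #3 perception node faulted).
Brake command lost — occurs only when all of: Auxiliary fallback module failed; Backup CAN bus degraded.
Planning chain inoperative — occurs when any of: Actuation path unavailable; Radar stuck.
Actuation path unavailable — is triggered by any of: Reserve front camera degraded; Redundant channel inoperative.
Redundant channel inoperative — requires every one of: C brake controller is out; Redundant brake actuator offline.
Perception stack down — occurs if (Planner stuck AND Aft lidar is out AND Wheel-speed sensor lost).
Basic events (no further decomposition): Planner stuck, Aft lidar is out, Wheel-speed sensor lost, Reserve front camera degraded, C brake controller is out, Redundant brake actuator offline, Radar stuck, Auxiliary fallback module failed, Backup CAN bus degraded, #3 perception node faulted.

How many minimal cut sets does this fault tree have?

Perception stack down [AND]: one cut set from each child combined → 1 × 1 × 1 = 1 cut set(s).
Redundant channel inoperative [AND]: one cut set from each child combined → 1 × 1 = 1 cut set(s).
Actuation path unavailable [OR]: union of children's cut sets → 2 cut set(s).
Planning chain inoperative [OR]: union of children's cut sets → 3 cut set(s).
Brake command lost [AND]: one cut set from each child combined → 1 × 1 = 1 cut set(s).
Autonomous vehicle fails to stop [OR]: union of children's cut sets → 6 cut set(s).
Minimal cut sets: {Aft lidar is out, Planner stuck, Wheel-speed sensor lost}; {Reserve front camera degraded}; {C brake controller is out, Redundant brake actuator offline}; {Radar stuck}; {Auxiliary fallback module failed, Backup CAN bus degraded}; {#3 perception node faulted}.

6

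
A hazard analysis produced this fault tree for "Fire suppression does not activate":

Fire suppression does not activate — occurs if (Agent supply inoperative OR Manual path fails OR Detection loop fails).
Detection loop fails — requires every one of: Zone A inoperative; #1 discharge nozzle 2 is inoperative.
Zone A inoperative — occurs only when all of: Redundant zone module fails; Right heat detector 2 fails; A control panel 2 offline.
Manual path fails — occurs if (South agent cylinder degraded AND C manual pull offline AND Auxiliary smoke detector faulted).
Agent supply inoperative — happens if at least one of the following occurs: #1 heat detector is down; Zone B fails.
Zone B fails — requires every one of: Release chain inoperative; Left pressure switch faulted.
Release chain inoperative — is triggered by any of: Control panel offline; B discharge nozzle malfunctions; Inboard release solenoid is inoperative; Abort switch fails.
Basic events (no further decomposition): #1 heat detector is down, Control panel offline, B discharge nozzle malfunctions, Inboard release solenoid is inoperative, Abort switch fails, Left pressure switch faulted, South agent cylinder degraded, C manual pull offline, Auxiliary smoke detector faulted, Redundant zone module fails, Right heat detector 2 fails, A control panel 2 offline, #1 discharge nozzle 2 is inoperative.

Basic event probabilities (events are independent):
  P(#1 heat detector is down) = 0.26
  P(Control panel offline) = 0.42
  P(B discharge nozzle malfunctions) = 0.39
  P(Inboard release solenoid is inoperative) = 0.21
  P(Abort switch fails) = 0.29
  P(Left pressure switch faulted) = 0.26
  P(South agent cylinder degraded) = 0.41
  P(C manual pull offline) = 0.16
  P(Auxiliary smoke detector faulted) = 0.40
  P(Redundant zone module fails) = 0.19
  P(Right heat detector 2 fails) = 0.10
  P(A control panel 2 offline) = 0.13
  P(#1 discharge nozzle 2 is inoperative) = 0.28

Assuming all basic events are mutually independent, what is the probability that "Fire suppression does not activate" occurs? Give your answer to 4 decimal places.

0.4300

P(Release chain inoperative) [OR] = 1 − (1−0.42) × (1−0.39) × (1−0.21) × (1−0.29) = 0.801554
P(Zone B fails) [AND] = 0.801554 × 0.26 = 0.208404
P(Agent supply inoperative) [OR] = 1 − (1−0.26) × (1−0.208404) = 0.414219
P(Manual path fails) [AND] = 0.41 × 0.16 × 0.40 = 0.026240
P(Zone A inoperative) [AND] = 0.19 × 0.10 × 0.13 = 0.002470
P(Detection loop fails) [AND] = 0.002470 × 0.28 = 0.000692
P(Fire suppression does not activate) [OR] = 1 − (1−0.414219) × (1−0.026240) × (1−0.000692) = 0.429985
Rounded to 4 decimal places: P(Fire suppression does not activate) ≈ 0.4300.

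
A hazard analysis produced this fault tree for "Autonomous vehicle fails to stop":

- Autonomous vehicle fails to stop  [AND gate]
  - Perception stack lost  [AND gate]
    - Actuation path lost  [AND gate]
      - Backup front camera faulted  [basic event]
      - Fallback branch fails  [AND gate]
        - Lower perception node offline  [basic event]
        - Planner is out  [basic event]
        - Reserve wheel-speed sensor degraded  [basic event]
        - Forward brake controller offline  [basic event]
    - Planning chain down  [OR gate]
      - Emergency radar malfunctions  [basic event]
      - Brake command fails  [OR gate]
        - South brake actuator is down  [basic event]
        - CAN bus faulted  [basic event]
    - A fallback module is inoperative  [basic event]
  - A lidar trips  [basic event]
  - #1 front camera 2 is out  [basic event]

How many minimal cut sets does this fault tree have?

Fallback branch fails [AND]: one cut set from each child combined → 1 × 1 × 1 × 1 = 1 cut set(s).
Actuation path lost [AND]: one cut set from each child combined → 1 × 1 = 1 cut set(s).
Brake command fails [OR]: union of children's cut sets → 2 cut set(s).
Planning chain down [OR]: union of children's cut sets → 3 cut set(s).
Perception stack lost [AND]: one cut set from each child combined → 1 × 3 × 1 = 3 cut set(s).
Autonomous vehicle fails to stop [AND]: one cut set from each child combined → 3 × 1 × 1 = 3 cut set(s).
Minimal cut sets: {#1 front camera 2 is out, A fallback module is inoperative, A lidar trips, Backup front camera faulted, Emergency radar malfunctions, Forward brake controller offline, Lower perception node offline, Planner is out, Reserve wheel-speed sensor degraded}; {#1 front camera 2 is out, A fallback module is inoperative, A lidar trips, Backup front camera faulted, Forward brake controller offline, Lower perception node offline, Planner is out, Reserve wheel-speed sensor degraded, South brake actuator is down}; {#1 front camera 2 is out, A fallback module is inoperative, A lidar trips, Backup front camera faulted, CAN bus faulted, Forward brake controller offline, Lower perception node offline, Planner is out, Reserve wheel-speed sensor degraded}.

3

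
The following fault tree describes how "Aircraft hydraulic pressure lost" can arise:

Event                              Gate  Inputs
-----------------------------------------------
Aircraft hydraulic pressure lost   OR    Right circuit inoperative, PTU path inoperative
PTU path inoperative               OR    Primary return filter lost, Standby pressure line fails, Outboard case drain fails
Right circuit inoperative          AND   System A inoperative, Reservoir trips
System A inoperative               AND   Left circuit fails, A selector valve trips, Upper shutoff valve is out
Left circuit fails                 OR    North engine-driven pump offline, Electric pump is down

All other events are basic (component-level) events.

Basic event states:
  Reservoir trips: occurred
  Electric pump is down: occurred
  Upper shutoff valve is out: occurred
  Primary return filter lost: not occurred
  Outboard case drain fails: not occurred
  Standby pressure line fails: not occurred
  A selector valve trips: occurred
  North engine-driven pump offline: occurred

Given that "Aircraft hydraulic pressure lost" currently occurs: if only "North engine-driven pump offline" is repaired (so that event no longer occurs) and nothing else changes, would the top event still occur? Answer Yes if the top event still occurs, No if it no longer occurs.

Counterfactual: set "North engine-driven pump offline" to not occurred.
Left circuit fails [OR]: North engine-driven pump offline=not, Electric pump is down=occurs → at least one input occurs → occurs.
System A inoperative [AND]: Left circuit fails=occurs, A selector valve trips=occurs, Upper shutoff valve is out=occurs → all inputs occur → occurs.
Right circuit inoperative [AND]: System A inoperative=occurs, Reservoir trips=occurs → all inputs occur → occurs.
PTU path inoperative [OR]: Primary return filter lost=not, Standby pressure line fails=not, Outboard case drain fails=not → no input occurs → does not occur.
Aircraft hydraulic pressure lost [OR]: Right circuit inoperative=occurs, PTU path inoperative=not → at least one input occurs → occurs.

Yes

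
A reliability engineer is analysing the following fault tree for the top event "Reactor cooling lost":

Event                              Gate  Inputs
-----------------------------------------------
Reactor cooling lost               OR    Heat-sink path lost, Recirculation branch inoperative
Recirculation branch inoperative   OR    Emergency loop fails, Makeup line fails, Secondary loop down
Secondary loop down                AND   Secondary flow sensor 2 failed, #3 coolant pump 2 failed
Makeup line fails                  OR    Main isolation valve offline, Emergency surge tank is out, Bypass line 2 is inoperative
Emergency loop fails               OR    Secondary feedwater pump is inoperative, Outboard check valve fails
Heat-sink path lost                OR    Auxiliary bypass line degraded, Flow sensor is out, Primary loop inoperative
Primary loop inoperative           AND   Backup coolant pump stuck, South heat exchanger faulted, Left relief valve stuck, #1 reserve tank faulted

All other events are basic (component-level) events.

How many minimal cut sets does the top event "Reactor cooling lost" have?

Primary loop inoperative [AND]: one cut set from each child combined → 1 × 1 × 1 × 1 = 1 cut set(s).
Heat-sink path lost [OR]: union of children's cut sets → 3 cut set(s).
Emergency loop fails [OR]: union of children's cut sets → 2 cut set(s).
Makeup line fails [OR]: union of children's cut sets → 3 cut set(s).
Secondary loop down [AND]: one cut set from each child combined → 1 × 1 = 1 cut set(s).
Recirculation branch inoperative [OR]: union of children's cut sets → 6 cut set(s).
Reactor cooling lost [OR]: union of children's cut sets → 9 cut set(s).
Minimal cut sets: {Auxiliary bypass line degraded}; {Flow sensor is out}; {#1 reserve tank faulted, Backup coolant pump stuck, Left relief valve stuck, South heat exchanger faulted}; {Secondary feedwater pump is inoperative}; {Outboard check valve fails}; {Main isolation valve offline}; {Emergency surge tank is out}; {Bypass line 2 is inoperative}; {#3 coolant pump 2 failed, Secondary flow sensor 2 failed}.

9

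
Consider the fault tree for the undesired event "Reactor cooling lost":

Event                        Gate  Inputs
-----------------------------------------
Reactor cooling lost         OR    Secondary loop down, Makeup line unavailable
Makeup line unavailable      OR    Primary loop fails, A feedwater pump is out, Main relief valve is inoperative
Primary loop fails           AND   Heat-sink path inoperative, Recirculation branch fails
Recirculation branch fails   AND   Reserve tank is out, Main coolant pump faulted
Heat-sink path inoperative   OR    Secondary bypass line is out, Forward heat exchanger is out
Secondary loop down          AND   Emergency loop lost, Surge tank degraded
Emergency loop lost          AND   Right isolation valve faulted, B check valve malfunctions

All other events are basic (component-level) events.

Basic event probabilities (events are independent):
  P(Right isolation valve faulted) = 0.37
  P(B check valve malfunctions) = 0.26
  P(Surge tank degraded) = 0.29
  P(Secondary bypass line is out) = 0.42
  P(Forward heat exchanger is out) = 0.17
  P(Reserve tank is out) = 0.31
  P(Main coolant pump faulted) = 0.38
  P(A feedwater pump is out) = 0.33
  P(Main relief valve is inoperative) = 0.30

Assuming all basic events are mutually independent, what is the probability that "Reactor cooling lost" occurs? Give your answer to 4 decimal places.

P(Emergency loop lost) [AND] = 0.37 × 0.26 = 0.096200
P(Secondary loop down) [AND] = 0.096200 × 0.29 = 0.027898
P(Heat-sink path inoperative) [OR] = 1 − (1−0.42) × (1−0.17) = 0.518600
P(Recirculation branch fails) [AND] = 0.31 × 0.38 = 0.117800
P(Primary loop fails) [AND] = 0.518600 × 0.117800 = 0.061091
P(Makeup line unavailable) [OR] = 1 − (1−0.061091) × (1−0.33) × (1−0.30) = 0.559652
P(Reactor cooling lost) [OR] = 1 − (1−0.027898) × (1−0.559652) = 0.571937
Rounded to 4 decimal places: P(Reactor cooling lost) ≈ 0.5719.

0.5719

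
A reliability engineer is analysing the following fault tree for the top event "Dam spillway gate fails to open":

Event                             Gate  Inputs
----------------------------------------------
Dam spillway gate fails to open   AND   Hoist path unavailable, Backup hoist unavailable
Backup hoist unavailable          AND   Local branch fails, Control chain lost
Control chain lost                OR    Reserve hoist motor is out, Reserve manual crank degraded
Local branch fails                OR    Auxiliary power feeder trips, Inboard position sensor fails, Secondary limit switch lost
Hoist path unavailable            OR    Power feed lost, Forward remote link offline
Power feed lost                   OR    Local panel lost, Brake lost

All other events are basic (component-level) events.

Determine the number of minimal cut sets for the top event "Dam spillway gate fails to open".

18

Power feed lost [OR]: union of children's cut sets → 2 cut set(s).
Hoist path unavailable [OR]: union of children's cut sets → 3 cut set(s).
Local branch fails [OR]: union of children's cut sets → 3 cut set(s).
Control chain lost [OR]: union of children's cut sets → 2 cut set(s).
Backup hoist unavailable [AND]: one cut set from each child combined → 3 × 2 = 6 cut set(s).
Dam spillway gate fails to open [AND]: one cut set from each child combined → 3 × 6 = 18 cut set(s).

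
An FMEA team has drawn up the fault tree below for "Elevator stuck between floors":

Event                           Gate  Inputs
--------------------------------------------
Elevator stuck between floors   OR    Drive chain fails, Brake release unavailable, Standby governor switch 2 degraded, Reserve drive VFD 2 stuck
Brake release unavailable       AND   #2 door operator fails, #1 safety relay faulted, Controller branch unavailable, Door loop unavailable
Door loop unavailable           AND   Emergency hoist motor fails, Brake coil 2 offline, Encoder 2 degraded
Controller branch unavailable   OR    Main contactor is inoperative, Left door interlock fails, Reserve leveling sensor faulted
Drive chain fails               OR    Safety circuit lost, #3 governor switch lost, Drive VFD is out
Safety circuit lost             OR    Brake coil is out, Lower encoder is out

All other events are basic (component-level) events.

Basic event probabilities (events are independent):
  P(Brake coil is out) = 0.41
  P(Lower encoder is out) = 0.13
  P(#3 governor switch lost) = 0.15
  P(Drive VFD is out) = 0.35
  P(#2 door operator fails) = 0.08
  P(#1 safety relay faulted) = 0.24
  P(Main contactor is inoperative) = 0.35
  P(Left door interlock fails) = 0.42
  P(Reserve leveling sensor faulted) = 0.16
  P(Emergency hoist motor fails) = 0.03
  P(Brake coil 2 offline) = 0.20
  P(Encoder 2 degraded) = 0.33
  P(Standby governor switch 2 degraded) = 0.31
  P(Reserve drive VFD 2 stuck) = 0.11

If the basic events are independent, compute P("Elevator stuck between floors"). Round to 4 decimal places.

P(Safety circuit lost) [OR] = 1 − (1−0.41) × (1−0.13) = 0.486700
P(Drive chain fails) [OR] = 1 − (1−0.486700) × (1−0.15) × (1−0.35) = 0.716402
P(Controller branch unavailable) [OR] = 1 − (1−0.35) × (1−0.42) × (1−0.16) = 0.683320
P(Door loop unavailable) [AND] = 0.03 × 0.20 × 0.33 = 0.001980
P(Brake release unavailable) [AND] = 0.08 × 0.24 × 0.683320 × 0.001980 = 0.000026
P(Elevator stuck between floors) [OR] = 1 − (1−0.716402) × (1−0.000026) × (1−0.31) × (1−0.11) = 0.825847
Rounded to 4 decimal places: P(Elevator stuck between floors) ≈ 0.8258.

0.8258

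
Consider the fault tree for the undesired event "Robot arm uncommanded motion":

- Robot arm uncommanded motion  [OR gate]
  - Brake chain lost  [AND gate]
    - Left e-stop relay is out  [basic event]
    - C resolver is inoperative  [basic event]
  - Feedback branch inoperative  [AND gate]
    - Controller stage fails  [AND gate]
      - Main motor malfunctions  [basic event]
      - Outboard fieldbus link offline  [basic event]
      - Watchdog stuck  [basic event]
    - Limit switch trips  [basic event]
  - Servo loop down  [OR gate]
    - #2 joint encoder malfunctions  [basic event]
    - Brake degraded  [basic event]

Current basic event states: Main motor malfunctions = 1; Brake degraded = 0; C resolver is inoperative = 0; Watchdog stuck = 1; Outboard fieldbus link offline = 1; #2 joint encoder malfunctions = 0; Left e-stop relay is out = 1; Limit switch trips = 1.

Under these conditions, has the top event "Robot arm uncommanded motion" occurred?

Brake chain lost [AND]: Left e-stop relay is out=occurs, C resolver is inoperative=not → not all inputs occur → does not occur.
Controller stage fails [AND]: Main motor malfunctions=occurs, Outboard fieldbus link offline=occurs, Watchdog stuck=occurs → all inputs occur → occurs.
Feedback branch inoperative [AND]: Controller stage fails=occurs, Limit switch trips=occurs → all inputs occur → occurs.
Servo loop down [OR]: #2 joint encoder malfunctions=not, Brake degraded=not → no input occurs → does not occur.
Robot arm uncommanded motion [OR]: Brake chain lost=not, Feedback branch inoperative=occurs, Servo loop down=not → at least one input occurs → occurs.

Yes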